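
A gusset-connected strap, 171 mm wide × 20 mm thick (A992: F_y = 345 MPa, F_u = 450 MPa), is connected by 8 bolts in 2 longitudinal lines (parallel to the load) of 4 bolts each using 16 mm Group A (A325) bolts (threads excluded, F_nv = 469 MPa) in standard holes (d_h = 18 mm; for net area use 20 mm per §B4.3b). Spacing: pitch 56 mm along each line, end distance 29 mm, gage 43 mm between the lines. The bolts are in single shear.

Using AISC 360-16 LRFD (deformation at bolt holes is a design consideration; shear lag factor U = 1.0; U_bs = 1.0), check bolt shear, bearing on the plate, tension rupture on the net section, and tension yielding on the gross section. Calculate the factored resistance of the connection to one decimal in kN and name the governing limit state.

Bolt shear: A_b = π(16)²/4 = 201.06 mm². φR_n = 0.75 × 469 × 201.06 × 8 × 1 = 565.8 kN.
Bearing (20 mm plate, F_u = 450 MPa): end bolts L_c = 29 − 18/2 = 20, R_n = min(1.2×20×20×450, 2.4×16×20×450) = 216 kN/bolt; interior L_c = 56 − 18 = 38, R_n = 345.6 kN/bolt. φR_n = 0.75 × (2×216 + 6×345.6) = 1879.2 kN.
Tension rupture (net): A_n = (171 − 2×20)×20 = 2620 mm² (U = 1.0, A_e = A_n). φR_n = 0.75 × 450 × 2620 = 884.3 kN.
Tension yield (gross): A_g = 171×20 = 3420 mm². φR_n = 0.90 × 345 × 3420 = 1061.9 kN.
Governing: min(565.8, 1879.2, 884.3, 1061.9) = 565.8 kN → bolt shear.

565.8 kN (bolt shear governs)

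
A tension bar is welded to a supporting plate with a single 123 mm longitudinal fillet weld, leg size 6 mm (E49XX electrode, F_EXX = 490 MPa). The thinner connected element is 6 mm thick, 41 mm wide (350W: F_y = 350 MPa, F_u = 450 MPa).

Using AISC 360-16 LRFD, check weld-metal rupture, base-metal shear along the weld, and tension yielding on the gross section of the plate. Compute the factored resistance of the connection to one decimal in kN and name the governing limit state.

Weld metal: throat = 0.707×6 = 4.242 mm, L = 123 mm. φR_n = 0.75 × 0.6 × 490 × 4.242 × 123 = 115.0 kN.
Base metal shear (6 mm plate): yield φR_n = 1.0×0.6×350×6×123 = 155.0 kN; rupture φR_n = 0.75×0.6×450×6×123 = 149.4 kN; take 149.4 kN (rupture).
Tension yield (gross): A_g = 41×6 = 246 mm². φR_n = 0.90 × 350 × 246 = 77.5 kN.
Governing: min(115.0, 149.4, 77.5) = 77.5 kN → gross-section yield.

77.5 kN (gross-section yield governs)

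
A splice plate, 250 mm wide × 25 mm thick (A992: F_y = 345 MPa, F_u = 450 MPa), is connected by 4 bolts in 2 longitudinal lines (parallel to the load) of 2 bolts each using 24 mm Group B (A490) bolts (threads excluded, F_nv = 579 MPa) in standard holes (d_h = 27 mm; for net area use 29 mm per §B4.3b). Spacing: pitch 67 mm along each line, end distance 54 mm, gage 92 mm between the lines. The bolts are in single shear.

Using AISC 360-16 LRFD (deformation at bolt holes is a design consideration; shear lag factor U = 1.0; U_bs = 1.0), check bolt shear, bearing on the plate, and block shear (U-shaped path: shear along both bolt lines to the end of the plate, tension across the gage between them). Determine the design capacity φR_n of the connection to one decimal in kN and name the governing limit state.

785.8 kN (bolt shear governs)

Bolt shear: A_b = π(24)²/4 = 452.39 mm². φR_n = 0.75 × 579 × 452.39 × 4 × 1 = 785.8 kN.
Bearing (25 mm plate, F_u = 450 MPa): end bolts L_c = 54 − 27/2 = 40.5, R_n = min(1.2×40.5×25×450, 2.4×24×25×450) = 546.75 kN/bolt; interior L_c = 67 − 27 = 40, R_n = 540 kN/bolt. φR_n = 0.75 × (2×546.75 + 2×540) = 1630.1 kN.
Block shear: shear path 2×[54+1×67] = 2×121 mm, A_gv = 6050, A_nv = 2×(121 − 1.5×29)×25 = 3875 mm²; tension across gage: (92 − 1×29)×25 = 1575 mm². R_n = min(0.6×450×3875, 0.6×345×6050) + 1.0×450×1575 = min(1046.3, 1252.4) + 708.75 = 1755.1 kN. φR_n = 0.75 × 1755.1 = 1316.3 kN.
Governing: min(785.8, 1630.1, 1316.3) = 785.8 kN → bolt shear.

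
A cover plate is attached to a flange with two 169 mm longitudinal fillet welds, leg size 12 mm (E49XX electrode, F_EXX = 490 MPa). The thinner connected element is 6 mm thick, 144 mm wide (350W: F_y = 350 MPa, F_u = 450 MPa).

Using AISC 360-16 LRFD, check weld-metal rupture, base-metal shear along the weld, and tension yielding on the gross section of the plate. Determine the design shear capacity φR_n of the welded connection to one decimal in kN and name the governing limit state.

272.2 kN (gross-section yield governs)

Weld metal: throat = 0.707×12 = 8.484 mm, L = 2×169 = 338 mm. φR_n = 0.75 × 0.6 × 490 × 8.484 × 338 = 632.3 kN.
Base metal shear (6 mm plate): yield φR_n = 1.0×0.6×350×6×338 = 425.9 kN; rupture φR_n = 0.75×0.6×450×6×338 = 410.7 kN; take 410.7 kN (rupture).
Tension yield (gross): A_g = 144×6 = 864 mm². φR_n = 0.90 × 350 × 864 = 272.2 kN.
Governing: min(632.3, 410.7, 272.2) = 272.2 kN → gross-section yield.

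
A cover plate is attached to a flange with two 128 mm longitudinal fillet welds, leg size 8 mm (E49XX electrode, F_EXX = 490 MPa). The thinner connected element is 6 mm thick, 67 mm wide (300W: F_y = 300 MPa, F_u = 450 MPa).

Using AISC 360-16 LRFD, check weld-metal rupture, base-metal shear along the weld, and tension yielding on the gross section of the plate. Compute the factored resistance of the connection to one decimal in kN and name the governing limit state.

Weld metal: throat = 0.707×8 = 5.656 mm, L = 2×128 = 256 mm. φR_n = 0.75 × 0.6 × 490 × 5.656 × 256 = 319.3 kN.
Base metal shear (6 mm plate): yield φR_n = 1.0×0.6×300×6×256 = 276.5 kN; rupture φR_n = 0.75×0.6×450×6×256 = 311.0 kN; take 276.5 kN (yield).
Tension yield (gross): A_g = 67×6 = 402 mm². φR_n = 0.90 × 300 × 402 = 108.5 kN.
Governing: min(319.3, 276.5, 108.5) = 108.5 kN → gross-section yield.

108.5 kN (gross-section yield governs)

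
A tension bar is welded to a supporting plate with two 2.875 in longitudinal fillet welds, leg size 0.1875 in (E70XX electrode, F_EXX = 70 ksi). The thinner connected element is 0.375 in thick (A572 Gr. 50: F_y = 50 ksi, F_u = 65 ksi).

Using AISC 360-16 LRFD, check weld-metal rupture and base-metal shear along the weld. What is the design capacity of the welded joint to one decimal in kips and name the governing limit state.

Weld metal: throat = 0.707×0.1875 = 0.13256 in, L = 2×2.875 = 5.75 in. φR_n = 0.75 × 0.6 × 70 × 0.13256 × 5.75 = 24.0 kips.
Base metal shear (0.375 in plate): yield φR_n = 1.0×0.6×50×0.375×5.75 = 64.7 kips; rupture φR_n = 0.75×0.6×65×0.375×5.75 = 63.1 kips; take 63.1 kips (rupture).
Governing: min(24.0, 63.1) = 24.0 kips → weld metal.

24.0 kips (weld metal governs)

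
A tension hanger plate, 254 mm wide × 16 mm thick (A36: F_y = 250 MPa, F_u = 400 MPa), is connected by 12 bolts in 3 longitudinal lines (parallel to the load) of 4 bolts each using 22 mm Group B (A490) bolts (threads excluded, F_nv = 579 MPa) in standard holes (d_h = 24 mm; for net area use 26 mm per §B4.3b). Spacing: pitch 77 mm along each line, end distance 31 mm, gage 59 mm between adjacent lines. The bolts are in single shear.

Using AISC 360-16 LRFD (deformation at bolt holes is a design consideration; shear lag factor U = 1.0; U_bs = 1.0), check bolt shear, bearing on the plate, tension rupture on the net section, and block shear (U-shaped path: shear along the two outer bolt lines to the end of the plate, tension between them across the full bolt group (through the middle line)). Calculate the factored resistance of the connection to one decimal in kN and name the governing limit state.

Bolt shear: A_b = π(22)²/4 = 380.13 mm². φR_n = 0.75 × 579 × 380.13 × 12 × 1 = 1980.9 kN.
Bearing (16 mm plate, F_u = 400 MPa): end bolts L_c = 31 − 24/2 = 19, R_n = min(1.2×19×16×400, 2.4×22×16×400) = 145.92 kN/bolt; interior L_c = 77 − 24 = 53, R_n = 337.92 kN/bolt. φR_n = 0.75 × (3×145.92 + 9×337.92) = 2609.3 kN.
Tension rupture (net): A_n = (254 − 3×26)×16 = 2816 mm² (U = 1.0, A_e = A_n). φR_n = 0.75 × 400 × 2816 = 844.8 kN.
Block shear: shear path 2×[31+3×77] = 2×262 mm, A_gv = 8384, A_nv = 2×(262 − 3.5×26)×16 = 5472 mm²; tension across gage: (118 − 2×26)×16 = 1056 mm². R_n = min(0.6×400×5472, 0.6×250×8384) + 1.0×400×1056 = min(1313.3, 1257.6) + 422.4 = 1680 kN. φR_n = 0.75 × 1680 = 1260.0 kN.
Governing: min(1980.9, 2609.3, 844.8, 1260.0) = 844.8 kN → net-section rupture.

844.8 kN (net-section rupture governs)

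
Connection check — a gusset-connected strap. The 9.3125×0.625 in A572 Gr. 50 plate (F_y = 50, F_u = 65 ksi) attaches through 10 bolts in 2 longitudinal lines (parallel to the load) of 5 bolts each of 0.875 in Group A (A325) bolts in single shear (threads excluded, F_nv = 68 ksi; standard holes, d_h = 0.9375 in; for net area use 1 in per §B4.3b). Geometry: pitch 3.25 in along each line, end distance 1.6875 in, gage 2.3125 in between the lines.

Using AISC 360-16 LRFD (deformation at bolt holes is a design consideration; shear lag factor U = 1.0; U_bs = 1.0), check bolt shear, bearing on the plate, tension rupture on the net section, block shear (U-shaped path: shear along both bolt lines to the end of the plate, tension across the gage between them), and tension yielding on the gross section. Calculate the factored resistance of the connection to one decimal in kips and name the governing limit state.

222.8 kips (net-section rupture governs)

Bolt shear: A_b = π(0.875)²/4 = 0.60132 in². φR_n = 0.75 × 68 × 0.60132 × 10 × 1 = 306.7 kips.
Bearing (0.625 in plate, F_u = 65 ksi): end bolts L_c = 1.6875 − 0.9375/2 = 1.21875, R_n = min(1.2×1.21875×0.625×65, 2.4×0.875×0.625×65) = 59.414 kips/bolt; interior L_c = 3.25 − 0.9375 = 2.3125, R_n = 85.313 kips/bolt. φR_n = 0.75 × (2×59.414 + 8×85.313) = 601.0 kips.
Tension rupture (net): A_n = (9.3125 − 2×1)×0.625 = 4.5703 in² (U = 1.0, A_e = A_n). φR_n = 0.75 × 65 × 4.5703 = 222.8 kips.
Block shear: shear path 2×[1.6875+4×3.25] = 2×14.6875 in, A_gv = 18.359, A_nv = 2×(14.6875 − 4.5×1)×0.625 = 12.734 in²; tension across gage: (2.3125 − 1×1)×0.625 = 0.82031 in². R_n = min(0.6×65×12.734, 0.6×50×18.359) + 1.0×65×0.82031 = min(496.63, 550.77) + 53.32 = 549.95 kips. φR_n = 0.75 × 549.95 = 412.5 kips.
Tension yield (gross): A_g = 9.3125×0.625 = 5.8203 in². φR_n = 0.90 × 50 × 5.8203 = 261.9 kips.
Governing: min(306.7, 601.0, 222.8, 412.5, 261.9) = 222.8 kips → net-section rupture.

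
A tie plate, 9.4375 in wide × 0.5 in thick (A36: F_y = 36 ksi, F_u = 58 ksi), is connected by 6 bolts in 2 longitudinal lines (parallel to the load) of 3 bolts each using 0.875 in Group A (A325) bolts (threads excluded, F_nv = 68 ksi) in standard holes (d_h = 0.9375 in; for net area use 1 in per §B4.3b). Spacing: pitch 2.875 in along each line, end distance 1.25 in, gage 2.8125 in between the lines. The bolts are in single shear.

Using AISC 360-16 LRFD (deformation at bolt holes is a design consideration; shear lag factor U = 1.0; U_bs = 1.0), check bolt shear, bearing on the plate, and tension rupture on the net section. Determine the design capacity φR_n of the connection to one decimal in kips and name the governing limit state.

Bolt shear: A_b = π(0.875)²/4 = 0.60132 in². φR_n = 0.75 × 68 × 0.60132 × 6 × 1 = 184.0 kips.
Bearing (0.5 in plate, F_u = 58 ksi): end bolts L_c = 1.25 − 0.9375/2 = 0.78125, R_n = min(1.2×0.78125×0.5×58, 2.4×0.875×0.5×58) = 27.188 kips/bolt; interior L_c = 2.875 − 0.9375 = 1.9375, R_n = 60.9 kips/bolt. φR_n = 0.75 × (2×27.188 + 4×60.9) = 223.5 kips.
Tension rupture (net): A_n = (9.4375 − 2×1)×0.5 = 3.7188 in² (U = 1.0, A_e = A_n). φR_n = 0.75 × 58 × 3.7188 = 161.8 kips.
Governing: min(184.0, 223.5, 161.8) = 161.8 kips → net-section rupture.

161.8 kips (net-section rupture governs)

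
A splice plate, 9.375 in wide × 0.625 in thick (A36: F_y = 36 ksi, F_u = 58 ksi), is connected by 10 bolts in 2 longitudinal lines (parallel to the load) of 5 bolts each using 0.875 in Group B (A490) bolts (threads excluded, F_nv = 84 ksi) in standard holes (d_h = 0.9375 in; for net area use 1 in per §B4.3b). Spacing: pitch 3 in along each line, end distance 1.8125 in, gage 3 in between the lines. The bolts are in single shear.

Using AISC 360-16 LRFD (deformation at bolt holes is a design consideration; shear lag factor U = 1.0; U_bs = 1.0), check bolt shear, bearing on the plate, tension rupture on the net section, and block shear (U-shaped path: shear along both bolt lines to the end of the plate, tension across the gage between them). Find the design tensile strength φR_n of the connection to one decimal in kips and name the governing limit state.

Bolt shear: A_b = π(0.875)²/4 = 0.60132 in². φR_n = 0.75 × 84 × 0.60132 × 10 × 1 = 378.8 kips.
Bearing (0.625 in plate, F_u = 58 ksi): end bolts L_c = 1.8125 − 0.9375/2 = 1.34375, R_n = min(1.2×1.34375×0.625×58, 2.4×0.875×0.625×58) = 58.453 kips/bolt; interior L_c = 3 − 0.9375 = 2.0625, R_n = 76.125 kips/bolt. φR_n = 0.75 × (2×58.453 + 8×76.125) = 544.4 kips.
Tension rupture (net): A_n = (9.375 − 2×1)×0.625 = 4.6094 in² (U = 1.0, A_e = A_n). φR_n = 0.75 × 58 × 4.6094 = 200.5 kips.
Block shear: shear path 2×[1.8125+4×3] = 2×13.8125 in, A_gv = 17.266, A_nv = 2×(13.8125 − 4.5×1)×0.625 = 11.641 in²; tension across gage: (3 − 1×1)×0.625 = 1.25 in². R_n = min(0.6×58×11.641, 0.6×36×17.266) + 1.0×58×1.25 = min(405.11, 372.95) + 72.5 = 445.45 kips. φR_n = 0.75 × 445.45 = 334.1 kips.
Governing: min(378.8, 544.4, 200.5, 334.1) = 200.5 kips → net-section rupture.

200.5 kips (net-section rupture governs)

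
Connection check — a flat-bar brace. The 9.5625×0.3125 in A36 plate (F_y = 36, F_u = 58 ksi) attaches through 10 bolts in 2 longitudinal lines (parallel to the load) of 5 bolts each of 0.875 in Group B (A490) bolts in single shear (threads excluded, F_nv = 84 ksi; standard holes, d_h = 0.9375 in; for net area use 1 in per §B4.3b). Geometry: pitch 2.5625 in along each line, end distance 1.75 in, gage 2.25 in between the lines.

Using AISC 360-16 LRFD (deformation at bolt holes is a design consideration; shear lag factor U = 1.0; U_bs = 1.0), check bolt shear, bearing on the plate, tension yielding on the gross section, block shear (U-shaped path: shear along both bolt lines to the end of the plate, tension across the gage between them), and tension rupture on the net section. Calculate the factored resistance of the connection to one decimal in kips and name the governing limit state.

Bolt shear: A_b = π(0.875)²/4 = 0.60132 in². φR_n = 0.75 × 84 × 0.60132 × 10 × 1 = 378.8 kips.
Bearing (0.3125 in plate, F_u = 58 ksi): end bolts L_c = 1.75 − 0.9375/2 = 1.28125, R_n = min(1.2×1.28125×0.3125×58, 2.4×0.875×0.3125×58) = 27.867 kips/bolt; interior L_c = 2.5625 − 0.9375 = 1.625, R_n = 35.344 kips/bolt. φR_n = 0.75 × (2×27.867 + 8×35.344) = 253.9 kips.
Tension yield (gross): A_g = 9.5625×0.3125 = 2.9883 in². φR_n = 0.90 × 36 × 2.9883 = 96.8 kips.
Block shear: shear path 2×[1.75+4×2.5625] = 2×12 in, A_gv = 7.5, A_nv = 2×(12 − 4.5×1)×0.3125 = 4.6875 in²; tension across gage: (2.25 − 1×1)×0.3125 = 0.39063 in². R_n = min(0.6×58×4.6875, 0.6×36×7.5) + 1.0×58×0.39063 = min(163.13, 162) + 22.657 = 184.66 kips. φR_n = 0.75 × 184.66 = 138.5 kips.
Tension rupture (net): A_n = (9.5625 − 2×1)×0.3125 = 2.3633 in² (U = 1.0, A_e = A_n). φR_n = 0.75 × 58 × 2.3633 = 102.8 kips.
Governing: min(378.8, 253.9, 96.8, 138.5, 102.8) = 96.8 kips → gross-section yield.

96.8 kips (gross-section yield governs)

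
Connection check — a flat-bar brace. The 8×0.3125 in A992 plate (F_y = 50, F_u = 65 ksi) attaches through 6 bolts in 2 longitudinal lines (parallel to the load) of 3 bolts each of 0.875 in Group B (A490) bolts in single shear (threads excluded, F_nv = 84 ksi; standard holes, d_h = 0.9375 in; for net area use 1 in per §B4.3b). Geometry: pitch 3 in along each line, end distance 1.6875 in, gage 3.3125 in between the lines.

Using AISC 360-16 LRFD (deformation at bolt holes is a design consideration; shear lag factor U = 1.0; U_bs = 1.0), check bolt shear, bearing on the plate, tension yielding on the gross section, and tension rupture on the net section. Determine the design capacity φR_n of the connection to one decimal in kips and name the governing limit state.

Bolt shear: A_b = π(0.875)²/4 = 0.60132 in². φR_n = 0.75 × 84 × 0.60132 × 6 × 1 = 227.3 kips.
Bearing (0.3125 in plate, F_u = 65 ksi): end bolts L_c = 1.6875 − 0.9375/2 = 1.21875, R_n = min(1.2×1.21875×0.3125×65, 2.4×0.875×0.3125×65) = 29.707 kips/bolt; interior L_c = 3 − 0.9375 = 2.0625, R_n = 42.656 kips/bolt. φR_n = 0.75 × (2×29.707 + 4×42.656) = 172.5 kips.
Tension yield (gross): A_g = 8×0.3125 = 2.5 in². φR_n = 0.90 × 50 × 2.5 = 112.5 kips.
Tension rupture (net): A_n = (8 − 2×1)×0.3125 = 1.875 in² (U = 1.0, A_e = A_n). φR_n = 0.75 × 65 × 1.875 = 91.4 kips.
Governing: min(227.3, 172.5, 112.5, 91.4) = 91.4 kips → net-section rupture.

91.4 kips (net-section rupture governs)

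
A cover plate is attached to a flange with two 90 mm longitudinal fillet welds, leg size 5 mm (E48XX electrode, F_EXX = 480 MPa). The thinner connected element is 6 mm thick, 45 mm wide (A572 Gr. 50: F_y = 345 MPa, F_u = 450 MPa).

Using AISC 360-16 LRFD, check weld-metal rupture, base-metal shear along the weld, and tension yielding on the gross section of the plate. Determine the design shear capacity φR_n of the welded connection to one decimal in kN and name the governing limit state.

Weld metal: throat = 0.707×5 = 3.535 mm, L = 2×90 = 180 mm. φR_n = 0.75 × 0.6 × 480 × 3.535 × 180 = 137.4 kN.
Base metal shear (6 mm plate): yield φR_n = 1.0×0.6×345×6×180 = 223.6 kN; rupture φR_n = 0.75×0.6×450×6×180 = 218.7 kN; take 218.7 kN (rupture).
Tension yield (gross): A_g = 45×6 = 270 mm². φR_n = 0.90 × 345 × 270 = 83.8 kN.
Governing: min(137.4, 218.7, 83.8) = 83.8 kN → gross-section yield.

83.8 kN (gross-section yield governs)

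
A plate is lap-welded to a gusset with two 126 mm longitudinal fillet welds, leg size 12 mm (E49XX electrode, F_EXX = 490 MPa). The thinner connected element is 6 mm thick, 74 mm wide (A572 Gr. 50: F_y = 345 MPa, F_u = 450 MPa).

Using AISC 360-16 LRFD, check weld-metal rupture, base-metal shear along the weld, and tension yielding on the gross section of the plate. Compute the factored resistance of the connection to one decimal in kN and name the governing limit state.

137.9 kN (gross-section yield governs)

Weld metal: throat = 0.707×12 = 8.484 mm, L = 2×126 = 252 mm. φR_n = 0.75 × 0.6 × 490 × 8.484 × 252 = 471.4 kN.
Base metal shear (6 mm plate): yield φR_n = 1.0×0.6×345×6×252 = 313.0 kN; rupture φR_n = 0.75×0.6×450×6×252 = 306.2 kN; take 306.2 kN (rupture).
Tension yield (gross): A_g = 74×6 = 444 mm². φR_n = 0.90 × 345 × 444 = 137.9 kN.
Governing: min(471.4, 306.2, 137.9) = 137.9 kN → gross-section yield.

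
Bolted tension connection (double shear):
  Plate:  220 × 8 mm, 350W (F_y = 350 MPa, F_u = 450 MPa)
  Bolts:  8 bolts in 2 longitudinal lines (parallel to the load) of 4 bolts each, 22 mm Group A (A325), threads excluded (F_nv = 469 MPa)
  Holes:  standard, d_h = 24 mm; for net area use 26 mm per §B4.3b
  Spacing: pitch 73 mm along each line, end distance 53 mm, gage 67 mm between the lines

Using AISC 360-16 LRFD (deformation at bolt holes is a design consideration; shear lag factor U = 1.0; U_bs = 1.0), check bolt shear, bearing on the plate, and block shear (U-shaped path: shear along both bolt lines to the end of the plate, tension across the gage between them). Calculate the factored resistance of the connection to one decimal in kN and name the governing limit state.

Bolt shear: A_b = π(22)²/4 = 380.13 mm². φR_n = 0.75 × 469 × 380.13 × 8 × 2 = 2139.4 kN.
Bearing (8 mm plate, F_u = 450 MPa): end bolts L_c = 53 − 24/2 = 41, R_n = min(1.2×41×8×450, 2.4×22×8×450) = 177.12 kN/bolt; interior L_c = 73 − 24 = 49, R_n = 190.08 kN/bolt. φR_n = 0.75 × (2×177.12 + 6×190.08) = 1121.0 kN.
Block shear: shear path 2×[53+3×73] = 2×272 mm, A_gv = 4352, A_nv = 2×(272 − 3.5×26)×8 = 2896 mm²; tension across gage: (67 − 1×26)×8 = 328 mm². R_n = min(0.6×450×2896, 0.6×350×4352) + 1.0×450×328 = min(781.92, 913.92) + 147.6 = 929.52 kN. φR_n = 0.75 × 929.52 = 697.1 kN.
Governing: min(2139.4, 1121.0, 697.1) = 697.1 kN → block shear.

697.1 kN (block shear governs)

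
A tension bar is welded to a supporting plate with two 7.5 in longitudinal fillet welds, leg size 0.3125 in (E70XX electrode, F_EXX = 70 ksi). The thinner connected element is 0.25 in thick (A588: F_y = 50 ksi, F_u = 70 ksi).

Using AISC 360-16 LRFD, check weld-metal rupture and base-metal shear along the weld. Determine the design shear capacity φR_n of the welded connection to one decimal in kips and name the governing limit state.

104.4 kips (weld metal governs)

Weld metal: throat = 0.707×0.3125 = 0.22094 in, L = 2×7.5 = 15 in. φR_n = 0.75 × 0.6 × 70 × 0.22094 × 15 = 104.4 kips.
Base metal shear (0.25 in plate): yield φR_n = 1.0×0.6×50×0.25×15 = 112.5 kips; rupture φR_n = 0.75×0.6×70×0.25×15 = 118.1 kips; take 112.5 kips (yield).
Governing: min(104.4, 112.5) = 104.4 kips → weld metal.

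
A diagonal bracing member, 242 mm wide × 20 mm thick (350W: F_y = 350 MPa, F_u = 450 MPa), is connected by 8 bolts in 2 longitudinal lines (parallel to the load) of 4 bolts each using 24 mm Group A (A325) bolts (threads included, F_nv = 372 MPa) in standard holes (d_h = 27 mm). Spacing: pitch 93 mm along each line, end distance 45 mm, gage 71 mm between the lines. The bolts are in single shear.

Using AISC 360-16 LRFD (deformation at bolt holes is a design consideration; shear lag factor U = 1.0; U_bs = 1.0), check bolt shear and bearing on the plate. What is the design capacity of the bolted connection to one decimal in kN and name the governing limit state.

1009.7 kN (bolt shear governs)

Bolt shear: A_b = π(24)²/4 = 452.39 mm². φR_n = 0.75 × 372 × 452.39 × 8 × 1 = 1009.7 kN.
Bearing (20 mm plate, F_u = 450 MPa): end bolts L_c = 45 − 27/2 = 31.5, R_n = min(1.2×31.5×20×450, 2.4×24×20×450) = 340.2 kN/bolt; interior L_c = 93 − 27 = 66, R_n = 518.4 kN/bolt. φR_n = 0.75 × (2×340.2 + 6×518.4) = 2843.1 kN.
Governing: min(1009.7, 2843.1) = 1009.7 kN → bolt shear.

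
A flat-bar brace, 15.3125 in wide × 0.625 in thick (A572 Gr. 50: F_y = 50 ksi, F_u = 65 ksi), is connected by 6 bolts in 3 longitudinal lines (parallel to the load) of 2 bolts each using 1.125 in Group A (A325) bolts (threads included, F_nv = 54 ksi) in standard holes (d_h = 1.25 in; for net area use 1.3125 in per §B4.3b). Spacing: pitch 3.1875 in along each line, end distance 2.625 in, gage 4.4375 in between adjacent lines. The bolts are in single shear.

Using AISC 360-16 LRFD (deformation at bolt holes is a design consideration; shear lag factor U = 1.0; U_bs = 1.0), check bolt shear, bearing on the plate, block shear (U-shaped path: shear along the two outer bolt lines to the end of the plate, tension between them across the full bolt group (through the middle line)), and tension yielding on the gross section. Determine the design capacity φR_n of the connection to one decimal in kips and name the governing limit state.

Bolt shear: A_b = π(1.125)²/4 = 0.99402 in². φR_n = 0.75 × 54 × 0.99402 × 6 × 1 = 241.5 kips.
Bearing (0.625 in plate, F_u = 65 ksi): end bolts L_c = 2.625 − 1.25/2 = 2, R_n = min(1.2×2×0.625×65, 2.4×1.125×0.625×65) = 97.5 kips/bolt; interior L_c = 3.1875 − 1.25 = 1.9375, R_n = 94.453 kips/bolt. φR_n = 0.75 × (3×97.5 + 3×94.453) = 431.9 kips.
Block shear: shear path 2×[2.625+1×3.1875] = 2×5.8125 in, A_gv = 7.2656, A_nv = 2×(5.8125 − 1.5×1.3125)×0.625 = 4.8047 in²; tension across gage: (8.875 − 2×1.3125)×0.625 = 3.9063 in². R_n = min(0.6×65×4.8047, 0.6×50×7.2656) + 1.0×65×3.9063 = min(187.38, 217.97) + 253.91 = 441.29 kips. φR_n = 0.75 × 441.29 = 331.0 kips.
Tension yield (gross): A_g = 15.3125×0.625 = 9.5703 in². φR_n = 0.90 × 50 × 9.5703 = 430.7 kips.
Governing: min(241.5, 431.9, 331.0, 430.7) = 241.5 kips → bolt shear.

241.5 kips (bolt shear governs)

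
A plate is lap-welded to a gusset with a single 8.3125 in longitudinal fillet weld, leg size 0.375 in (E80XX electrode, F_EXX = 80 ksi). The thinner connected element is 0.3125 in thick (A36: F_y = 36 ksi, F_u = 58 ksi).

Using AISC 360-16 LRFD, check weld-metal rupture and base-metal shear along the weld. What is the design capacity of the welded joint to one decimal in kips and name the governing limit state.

Weld metal: throat = 0.707×0.375 = 0.26513 in, L = 8.3125 in. φR_n = 0.75 × 0.6 × 80 × 0.26513 × 8.3125 = 79.3 kips.
Base metal shear (0.3125 in plate): yield φR_n = 1.0×0.6×36×0.3125×8.3125 = 56.1 kips; rupture φR_n = 0.75×0.6×58×0.3125×8.3125 = 67.8 kips; take 56.1 kips (yield).
Governing: min(79.3, 56.1) = 56.1 kips → base-metal shear.

56.1 kips (base-metal shear governs)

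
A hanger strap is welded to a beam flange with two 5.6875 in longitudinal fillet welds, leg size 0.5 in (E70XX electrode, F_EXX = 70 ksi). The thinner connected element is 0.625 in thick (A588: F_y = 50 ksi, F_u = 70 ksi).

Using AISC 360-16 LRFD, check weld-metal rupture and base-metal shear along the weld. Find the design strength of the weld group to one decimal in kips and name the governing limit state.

126.7 kips (weld metal governs)

Weld metal: throat = 0.707×0.5 = 0.3535 in, L = 2×5.6875 = 11.375 in. φR_n = 0.75 × 0.6 × 70 × 0.3535 × 11.375 = 126.7 kips.
Base metal shear (0.625 in plate): yield φR_n = 1.0×0.6×50×0.625×11.375 = 213.3 kips; rupture φR_n = 0.75×0.6×70×0.625×11.375 = 223.9 kips; take 213.3 kips (yield).
Governing: min(126.7, 213.3) = 126.7 kips → weld metal.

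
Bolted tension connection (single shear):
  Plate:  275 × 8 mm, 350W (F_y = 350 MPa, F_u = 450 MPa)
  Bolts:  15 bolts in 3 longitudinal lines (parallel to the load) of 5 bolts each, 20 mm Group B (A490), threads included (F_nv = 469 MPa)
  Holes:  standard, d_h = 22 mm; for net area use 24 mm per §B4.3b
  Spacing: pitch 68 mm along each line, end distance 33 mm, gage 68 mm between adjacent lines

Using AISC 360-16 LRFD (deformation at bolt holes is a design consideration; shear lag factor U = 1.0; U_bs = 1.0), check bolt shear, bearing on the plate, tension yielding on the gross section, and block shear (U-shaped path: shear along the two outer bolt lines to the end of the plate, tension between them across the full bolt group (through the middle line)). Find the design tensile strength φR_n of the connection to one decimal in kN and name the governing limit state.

693.0 kN (gross-section yield governs)

Bolt shear: A_b = π(20)²/4 = 314.16 mm². φR_n = 0.75 × 469 × 314.16 × 15 × 1 = 1657.6 kN.
Bearing (8 mm plate, F_u = 450 MPa): end bolts L_c = 33 − 22/2 = 22, R_n = min(1.2×22×8×450, 2.4×20×8×450) = 95.04 kN/bolt; interior L_c = 68 − 22 = 46, R_n = 172.8 kN/bolt. φR_n = 0.75 × (3×95.04 + 12×172.8) = 1769.0 kN.
Tension yield (gross): A_g = 275×8 = 2200 mm². φR_n = 0.90 × 350 × 2200 = 693.0 kN.
Block shear: shear path 2×[33+4×68] = 2×305 mm, A_gv = 4880, A_nv = 2×(305 − 4.5×24)×8 = 3152 mm²; tension across gage: (136 − 2×24)×8 = 704 mm². R_n = min(0.6×450×3152, 0.6×350×4880) + 1.0×450×704 = min(851.04, 1024.8) + 316.8 = 1167.8 kN. φR_n = 0.75 × 1167.8 = 875.9 kN.
Governing: min(1657.6, 1769.0, 693.0, 875.9) = 693.0 kN → gross-section yield.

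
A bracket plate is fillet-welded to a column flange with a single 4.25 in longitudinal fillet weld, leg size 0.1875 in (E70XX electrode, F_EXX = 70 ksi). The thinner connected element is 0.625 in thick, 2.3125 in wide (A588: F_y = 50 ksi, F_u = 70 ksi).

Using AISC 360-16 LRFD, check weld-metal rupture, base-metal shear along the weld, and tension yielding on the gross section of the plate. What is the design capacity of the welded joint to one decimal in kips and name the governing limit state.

Weld metal: throat = 0.707×0.1875 = 0.13256 in, L = 4.25 in. φR_n = 0.75 × 0.6 × 70 × 0.13256 × 4.25 = 17.7 kips.
Base metal shear (0.625 in plate): yield φR_n = 1.0×0.6×50×0.625×4.25 = 79.7 kips; rupture φR_n = 0.75×0.6×70×0.625×4.25 = 83.7 kips; take 79.7 kips (yield).
Tension yield (gross): A_g = 2.3125×0.625 = 1.4453 in². φR_n = 0.90 × 50 × 1.4453 = 65.0 kips.
Governing: min(17.7, 79.7, 65.0) = 17.7 kips → weld metal.

17.7 kips (weld metal governs)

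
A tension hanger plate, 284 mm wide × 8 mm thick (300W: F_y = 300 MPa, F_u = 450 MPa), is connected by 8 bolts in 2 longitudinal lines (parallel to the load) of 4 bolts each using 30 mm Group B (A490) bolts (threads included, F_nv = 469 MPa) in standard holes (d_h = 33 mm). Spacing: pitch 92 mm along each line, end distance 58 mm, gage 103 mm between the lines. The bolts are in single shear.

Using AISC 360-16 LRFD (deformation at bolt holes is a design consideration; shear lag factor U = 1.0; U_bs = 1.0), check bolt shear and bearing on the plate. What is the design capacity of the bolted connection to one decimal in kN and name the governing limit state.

Bolt shear: A_b = π(30)²/4 = 706.86 mm². φR_n = 0.75 × 469 × 706.86 × 8 × 1 = 1989.1 kN.
Bearing (8 mm plate, F_u = 450 MPa): end bolts L_c = 58 − 33/2 = 41.5, R_n = min(1.2×41.5×8×450, 2.4×30×8×450) = 179.28 kN/bolt; interior L_c = 92 − 33 = 59, R_n = 254.88 kN/bolt. φR_n = 0.75 × (2×179.28 + 6×254.88) = 1415.9 kN.
Governing: min(1989.1, 1415.9) = 1415.9 kN → bearing.

1415.9 kN (bearing governs)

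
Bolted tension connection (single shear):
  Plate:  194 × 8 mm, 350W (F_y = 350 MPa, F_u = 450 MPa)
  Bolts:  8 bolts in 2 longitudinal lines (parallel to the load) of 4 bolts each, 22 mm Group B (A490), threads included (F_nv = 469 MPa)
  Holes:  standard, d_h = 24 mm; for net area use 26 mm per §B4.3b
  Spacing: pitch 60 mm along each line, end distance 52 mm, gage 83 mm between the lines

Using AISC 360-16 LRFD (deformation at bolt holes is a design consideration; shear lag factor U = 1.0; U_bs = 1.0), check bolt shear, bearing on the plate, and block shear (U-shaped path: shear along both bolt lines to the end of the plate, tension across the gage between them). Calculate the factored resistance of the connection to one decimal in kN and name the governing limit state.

Bolt shear: A_b = π(22)²/4 = 380.13 mm². φR_n = 0.75 × 469 × 380.13 × 8 × 1 = 1069.7 kN.
Bearing (8 mm plate, F_u = 450 MPa): end bolts L_c = 52 − 24/2 = 40, R_n = min(1.2×40×8×450, 2.4×22×8×450) = 172.8 kN/bolt; interior L_c = 60 − 24 = 36, R_n = 155.52 kN/bolt. φR_n = 0.75 × (2×172.8 + 6×155.52) = 959.0 kN.
Block shear: shear path 2×[52+3×60] = 2×232 mm, A_gv = 3712, A_nv = 2×(232 − 3.5×26)×8 = 2256 mm²; tension across gage: (83 − 1×26)×8 = 456 mm². R_n = min(0.6×450×2256, 0.6×350×3712) + 1.0×450×456 = min(609.12, 779.52) + 205.2 = 814.32 kN. φR_n = 0.75 × 814.32 = 610.7 kN.
Governing: min(1069.7, 959.0, 610.7) = 610.7 kN → block shear.

610.7 kN (block shear governs)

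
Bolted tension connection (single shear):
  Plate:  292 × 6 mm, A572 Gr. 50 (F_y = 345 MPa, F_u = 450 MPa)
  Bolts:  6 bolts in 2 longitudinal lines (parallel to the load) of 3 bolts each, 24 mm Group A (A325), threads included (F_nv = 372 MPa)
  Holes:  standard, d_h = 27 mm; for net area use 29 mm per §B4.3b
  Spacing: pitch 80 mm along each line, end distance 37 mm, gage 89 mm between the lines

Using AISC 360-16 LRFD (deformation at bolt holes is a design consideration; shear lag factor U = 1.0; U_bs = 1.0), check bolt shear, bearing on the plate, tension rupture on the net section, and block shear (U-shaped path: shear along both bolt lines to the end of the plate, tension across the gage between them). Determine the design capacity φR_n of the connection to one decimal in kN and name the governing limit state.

424.0 kN (block shear governs)

Bolt shear: A_b = π(24)²/4 = 452.39 mm². φR_n = 0.75 × 372 × 452.39 × 6 × 1 = 757.3 kN.
Bearing (6 mm plate, F_u = 450 MPa): end bolts L_c = 37 − 27/2 = 23.5, R_n = min(1.2×23.5×6×450, 2.4×24×6×450) = 76.14 kN/bolt; interior L_c = 80 − 27 = 53, R_n = 155.52 kN/bolt. φR_n = 0.75 × (2×76.14 + 4×155.52) = 580.8 kN.
Tension rupture (net): A_n = (292 − 2×29)×6 = 1404 mm² (U = 1.0, A_e = A_n). φR_n = 0.75 × 450 × 1404 = 473.9 kN.
Block shear: shear path 2×[37+2×80] = 2×197 mm, A_gv = 2364, A_nv = 2×(197 − 2.5×29)×6 = 1494 mm²; tension across gage: (89 − 1×29)×6 = 360 mm². R_n = min(0.6×450×1494, 0.6×345×2364) + 1.0×450×360 = min(403.38, 489.35) + 162 = 565.38 kN. φR_n = 0.75 × 565.38 = 424.0 kN.
Governing: min(757.3, 580.8, 473.9, 424.0) = 424.0 kN → block shear.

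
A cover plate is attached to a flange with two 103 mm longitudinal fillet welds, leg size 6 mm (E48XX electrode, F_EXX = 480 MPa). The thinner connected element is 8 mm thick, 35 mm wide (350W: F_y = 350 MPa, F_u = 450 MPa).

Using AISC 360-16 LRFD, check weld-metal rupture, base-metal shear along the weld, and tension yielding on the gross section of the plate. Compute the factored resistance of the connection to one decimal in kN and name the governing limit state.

88.2 kN (gross-section yield governs)

Weld metal: throat = 0.707×6 = 4.242 mm, L = 2×103 = 206 mm. φR_n = 0.75 × 0.6 × 480 × 4.242 × 206 = 188.8 kN.
Base metal shear (8 mm plate): yield φR_n = 1.0×0.6×350×8×206 = 346.1 kN; rupture φR_n = 0.75×0.6×450×8×206 = 333.7 kN; take 333.7 kN (rupture).
Tension yield (gross): A_g = 35×8 = 280 mm². φR_n = 0.90 × 350 × 280 = 88.2 kN.
Governing: min(188.8, 333.7, 88.2) = 88.2 kN → gross-section yield.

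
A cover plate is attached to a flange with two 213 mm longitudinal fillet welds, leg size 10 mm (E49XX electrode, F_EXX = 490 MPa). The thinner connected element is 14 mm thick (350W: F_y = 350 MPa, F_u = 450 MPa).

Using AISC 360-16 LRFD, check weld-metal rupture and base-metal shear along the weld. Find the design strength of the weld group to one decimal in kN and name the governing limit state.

Weld metal: throat = 0.707×10 = 7.07 mm, L = 2×213 = 426 mm. φR_n = 0.75 × 0.6 × 490 × 7.07 × 426 = 664.1 kN.
Base metal shear (14 mm plate): yield φR_n = 1.0×0.6×350×14×426 = 1252.4 kN; rupture φR_n = 0.75×0.6×450×14×426 = 1207.7 kN; take 1207.7 kN (rupture).
Governing: min(664.1, 1207.7) = 664.1 kN → weld metal.

664.1 kN (weld metal governs)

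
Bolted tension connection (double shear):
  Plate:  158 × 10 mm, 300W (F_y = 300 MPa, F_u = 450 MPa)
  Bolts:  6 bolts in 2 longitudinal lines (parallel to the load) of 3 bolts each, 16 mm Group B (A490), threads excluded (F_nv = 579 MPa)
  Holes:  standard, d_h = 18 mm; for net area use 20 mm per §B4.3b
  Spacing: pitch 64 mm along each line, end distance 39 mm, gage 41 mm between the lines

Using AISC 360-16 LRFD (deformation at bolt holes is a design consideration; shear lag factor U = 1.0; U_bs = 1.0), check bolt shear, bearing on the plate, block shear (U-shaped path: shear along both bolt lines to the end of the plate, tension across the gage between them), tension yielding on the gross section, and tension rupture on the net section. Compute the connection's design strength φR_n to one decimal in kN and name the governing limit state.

398.3 kN (net-section rupture governs)

Bolt shear: A_b = π(16)²/4 = 201.06 mm². φR_n = 0.75 × 579 × 201.06 × 6 × 2 = 1047.7 kN.
Bearing (10 mm plate, F_u = 450 MPa): end bolts L_c = 39 − 18/2 = 30, R_n = min(1.2×30×10×450, 2.4×16×10×450) = 162 kN/bolt; interior L_c = 64 − 18 = 46, R_n = 172.8 kN/bolt. φR_n = 0.75 × (2×162 + 4×172.8) = 761.4 kN.
Block shear: shear path 2×[39+2×64] = 2×167 mm, A_gv = 3340, A_nv = 2×(167 − 2.5×20)×10 = 2340 mm²; tension across gage: (41 − 1×20)×10 = 210 mm². R_n = min(0.6×450×2340, 0.6×300×3340) + 1.0×450×210 = min(631.8, 601.2) + 94.5 = 695.7 kN. φR_n = 0.75 × 695.7 = 521.8 kN.
Tension yield (gross): A_g = 158×10 = 1580 mm². φR_n = 0.90 × 300 × 1580 = 426.6 kN.
Tension rupture (net): A_n = (158 − 2×20)×10 = 1180 mm² (U = 1.0, A_e = A_n). φR_n = 0.75 × 450 × 1180 = 398.3 kN.
Governing: min(1047.7, 761.4, 521.8, 426.6, 398.3) = 398.3 kN → net-section rupture.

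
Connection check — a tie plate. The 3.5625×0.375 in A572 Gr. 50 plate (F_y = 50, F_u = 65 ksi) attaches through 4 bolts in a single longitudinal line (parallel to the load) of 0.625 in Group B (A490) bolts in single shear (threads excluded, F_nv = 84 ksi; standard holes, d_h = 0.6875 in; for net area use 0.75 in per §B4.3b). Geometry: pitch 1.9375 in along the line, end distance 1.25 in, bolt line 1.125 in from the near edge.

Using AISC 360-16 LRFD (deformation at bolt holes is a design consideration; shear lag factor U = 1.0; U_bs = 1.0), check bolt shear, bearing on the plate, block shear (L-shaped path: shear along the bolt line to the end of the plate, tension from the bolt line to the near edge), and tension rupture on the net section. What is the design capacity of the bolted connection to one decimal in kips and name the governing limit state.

51.4 kips (net-section rupture governs)

Bolt shear: A_b = π(0.625)²/4 = 0.3068 in². φR_n = 0.75 × 84 × 0.3068 × 4 × 1 = 77.3 kips.
Bearing (0.375 in plate, F_u = 65 ksi): end bolts L_c = 1.25 − 0.6875/2 = 0.90625, R_n = min(1.2×0.90625×0.375×65, 2.4×0.625×0.375×65) = 26.508 kips/bolt; interior L_c = 1.9375 − 0.6875 = 1.25, R_n = 36.563 kips/bolt. φR_n = 0.75 × (1×26.508 + 3×36.563) = 102.1 kips.
Block shear: shear path 1×[1.25+3×1.9375] = 1×7.0625 in, A_gv = 2.6484, A_nv = 1×(7.0625 − 3.5×0.75)×0.375 = 1.6641 in²; tension to near edge: (1.125 − 0.5×0.75)×0.375 = 0.28125 in². R_n = min(0.6×65×1.6641, 0.6×50×2.6484) + 1.0×65×0.28125 = min(64.9, 79.452) + 18.281 = 83.181 kips. φR_n = 0.75 × 83.181 = 62.4 kips.
Tension rupture (net): A_n = (3.5625 − 1×0.75)×0.375 = 1.0547 in² (U = 1.0, A_e = A_n). φR_n = 0.75 × 65 × 1.0547 = 51.4 kips.
Governing: min(77.3, 102.1, 62.4, 51.4) = 51.4 kips → net-section rupture.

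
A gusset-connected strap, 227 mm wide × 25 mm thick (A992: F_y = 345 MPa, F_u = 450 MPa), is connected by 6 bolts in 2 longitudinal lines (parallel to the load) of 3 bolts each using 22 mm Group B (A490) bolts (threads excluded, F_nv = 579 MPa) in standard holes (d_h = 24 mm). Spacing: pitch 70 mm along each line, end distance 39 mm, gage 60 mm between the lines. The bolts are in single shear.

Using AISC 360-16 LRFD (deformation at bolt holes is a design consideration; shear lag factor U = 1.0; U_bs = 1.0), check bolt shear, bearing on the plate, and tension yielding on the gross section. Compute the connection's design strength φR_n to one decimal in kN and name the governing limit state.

Bolt shear: A_b = π(22)²/4 = 380.13 mm². φR_n = 0.75 × 579 × 380.13 × 6 × 1 = 990.4 kN.
Bearing (25 mm plate, F_u = 450 MPa): end bolts L_c = 39 − 24/2 = 27, R_n = min(1.2×27×25×450, 2.4×22×25×450) = 364.5 kN/bolt; interior L_c = 70 − 24 = 46, R_n = 594 kN/bolt. φR_n = 0.75 × (2×364.5 + 4×594) = 2328.8 kN.
Tension yield (gross): A_g = 227×25 = 5675 mm². φR_n = 0.90 × 345 × 5675 = 1762.1 kN.
Governing: min(990.4, 2328.8, 1762.1) = 990.4 kN → bolt shear.

990.4 kN (bolt shear governs)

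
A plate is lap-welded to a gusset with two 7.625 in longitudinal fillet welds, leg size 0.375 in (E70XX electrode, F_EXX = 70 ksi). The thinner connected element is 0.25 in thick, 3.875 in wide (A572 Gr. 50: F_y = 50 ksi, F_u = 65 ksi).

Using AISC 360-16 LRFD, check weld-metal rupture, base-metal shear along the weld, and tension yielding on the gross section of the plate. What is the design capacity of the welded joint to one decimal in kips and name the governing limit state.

Weld metal: throat = 0.707×0.375 = 0.26513 in, L = 2×7.625 = 15.25 in. φR_n = 0.75 × 0.6 × 70 × 0.26513 × 15.25 = 127.4 kips.
Base metal shear (0.25 in plate): yield φR_n = 1.0×0.6×50×0.25×15.25 = 114.4 kips; rupture φR_n = 0.75×0.6×65×0.25×15.25 = 111.5 kips; take 111.5 kips (rupture).
Tension yield (gross): A_g = 3.875×0.25 = 0.96875 in². φR_n = 0.90 × 50 × 0.96875 = 43.6 kips.
Governing: min(127.4, 111.5, 43.6) = 43.6 kips → gross-section yield.

43.6 kips (gross-section yield governs)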